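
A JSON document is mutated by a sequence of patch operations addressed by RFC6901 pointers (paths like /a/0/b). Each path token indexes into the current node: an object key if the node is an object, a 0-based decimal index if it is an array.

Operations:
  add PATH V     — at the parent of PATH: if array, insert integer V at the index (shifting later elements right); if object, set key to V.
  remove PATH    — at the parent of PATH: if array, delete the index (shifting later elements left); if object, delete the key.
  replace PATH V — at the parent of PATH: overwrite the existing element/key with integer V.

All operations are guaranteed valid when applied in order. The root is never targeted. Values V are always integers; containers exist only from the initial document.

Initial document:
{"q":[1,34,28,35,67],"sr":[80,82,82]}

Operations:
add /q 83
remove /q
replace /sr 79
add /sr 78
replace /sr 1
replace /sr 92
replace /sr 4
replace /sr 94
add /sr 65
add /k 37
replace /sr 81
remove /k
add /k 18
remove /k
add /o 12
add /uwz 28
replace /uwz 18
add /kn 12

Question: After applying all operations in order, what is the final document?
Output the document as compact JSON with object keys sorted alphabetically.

Answer: {"kn":12,"o":12,"sr":81,"uwz":18}

Derivation:
After op 1 (add /q 83): {"q":83,"sr":[80,82,82]}
After op 2 (remove /q): {"sr":[80,82,82]}
After op 3 (replace /sr 79): {"sr":79}
After op 4 (add /sr 78): {"sr":78}
After op 5 (replace /sr 1): {"sr":1}
After op 6 (replace /sr 92): {"sr":92}
After op 7 (replace /sr 4): {"sr":4}
After op 8 (replace /sr 94): {"sr":94}
After op 9 (add /sr 65): {"sr":65}
After op 10 (add /k 37): {"k":37,"sr":65}
After op 11 (replace /sr 81): {"k":37,"sr":81}
After op 12 (remove /k): {"sr":81}
After op 13 (add /k 18): {"k":18,"sr":81}
After op 14 (remove /k): {"sr":81}
After op 15 (add /o 12): {"o":12,"sr":81}
After op 16 (add /uwz 28): {"o":12,"sr":81,"uwz":28}
After op 17 (replace /uwz 18): {"o":12,"sr":81,"uwz":18}
After op 18 (add /kn 12): {"kn":12,"o":12,"sr":81,"uwz":18}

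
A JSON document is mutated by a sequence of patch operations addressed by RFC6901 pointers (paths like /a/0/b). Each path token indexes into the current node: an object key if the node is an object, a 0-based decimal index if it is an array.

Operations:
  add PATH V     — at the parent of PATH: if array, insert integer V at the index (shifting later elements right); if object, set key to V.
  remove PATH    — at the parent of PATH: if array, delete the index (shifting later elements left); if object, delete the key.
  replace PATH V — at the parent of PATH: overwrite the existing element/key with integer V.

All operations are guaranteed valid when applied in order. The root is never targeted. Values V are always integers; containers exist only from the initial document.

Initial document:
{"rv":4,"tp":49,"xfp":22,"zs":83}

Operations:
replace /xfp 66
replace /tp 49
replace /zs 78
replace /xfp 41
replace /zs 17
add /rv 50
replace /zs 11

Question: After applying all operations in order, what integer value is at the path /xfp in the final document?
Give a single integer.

After op 1 (replace /xfp 66): {"rv":4,"tp":49,"xfp":66,"zs":83}
After op 2 (replace /tp 49): {"rv":4,"tp":49,"xfp":66,"zs":83}
After op 3 (replace /zs 78): {"rv":4,"tp":49,"xfp":66,"zs":78}
After op 4 (replace /xfp 41): {"rv":4,"tp":49,"xfp":41,"zs":78}
After op 5 (replace /zs 17): {"rv":4,"tp":49,"xfp":41,"zs":17}
After op 6 (add /rv 50): {"rv":50,"tp":49,"xfp":41,"zs":17}
After op 7 (replace /zs 11): {"rv":50,"tp":49,"xfp":41,"zs":11}
Value at /xfp: 41

Answer: 41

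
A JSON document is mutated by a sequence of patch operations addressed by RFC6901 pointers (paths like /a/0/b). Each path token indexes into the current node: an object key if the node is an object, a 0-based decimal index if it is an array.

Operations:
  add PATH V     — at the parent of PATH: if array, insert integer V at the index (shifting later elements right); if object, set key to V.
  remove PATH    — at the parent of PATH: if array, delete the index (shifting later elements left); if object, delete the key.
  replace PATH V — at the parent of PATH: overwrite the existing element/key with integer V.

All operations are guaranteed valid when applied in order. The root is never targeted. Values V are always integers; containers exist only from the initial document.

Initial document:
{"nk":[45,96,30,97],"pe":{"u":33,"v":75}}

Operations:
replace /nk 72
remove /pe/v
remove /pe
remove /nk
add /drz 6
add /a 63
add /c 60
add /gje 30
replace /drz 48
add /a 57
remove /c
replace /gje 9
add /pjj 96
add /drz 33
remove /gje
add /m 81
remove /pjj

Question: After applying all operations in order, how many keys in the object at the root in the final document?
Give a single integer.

After op 1 (replace /nk 72): {"nk":72,"pe":{"u":33,"v":75}}
After op 2 (remove /pe/v): {"nk":72,"pe":{"u":33}}
After op 3 (remove /pe): {"nk":72}
After op 4 (remove /nk): {}
After op 5 (add /drz 6): {"drz":6}
After op 6 (add /a 63): {"a":63,"drz":6}
After op 7 (add /c 60): {"a":63,"c":60,"drz":6}
After op 8 (add /gje 30): {"a":63,"c":60,"drz":6,"gje":30}
After op 9 (replace /drz 48): {"a":63,"c":60,"drz":48,"gje":30}
After op 10 (add /a 57): {"a":57,"c":60,"drz":48,"gje":30}
After op 11 (remove /c): {"a":57,"drz":48,"gje":30}
After op 12 (replace /gje 9): {"a":57,"drz":48,"gje":9}
After op 13 (add /pjj 96): {"a":57,"drz":48,"gje":9,"pjj":96}
After op 14 (add /drz 33): {"a":57,"drz":33,"gje":9,"pjj":96}
After op 15 (remove /gje): {"a":57,"drz":33,"pjj":96}
After op 16 (add /m 81): {"a":57,"drz":33,"m":81,"pjj":96}
After op 17 (remove /pjj): {"a":57,"drz":33,"m":81}
Size at the root: 3

Answer: 3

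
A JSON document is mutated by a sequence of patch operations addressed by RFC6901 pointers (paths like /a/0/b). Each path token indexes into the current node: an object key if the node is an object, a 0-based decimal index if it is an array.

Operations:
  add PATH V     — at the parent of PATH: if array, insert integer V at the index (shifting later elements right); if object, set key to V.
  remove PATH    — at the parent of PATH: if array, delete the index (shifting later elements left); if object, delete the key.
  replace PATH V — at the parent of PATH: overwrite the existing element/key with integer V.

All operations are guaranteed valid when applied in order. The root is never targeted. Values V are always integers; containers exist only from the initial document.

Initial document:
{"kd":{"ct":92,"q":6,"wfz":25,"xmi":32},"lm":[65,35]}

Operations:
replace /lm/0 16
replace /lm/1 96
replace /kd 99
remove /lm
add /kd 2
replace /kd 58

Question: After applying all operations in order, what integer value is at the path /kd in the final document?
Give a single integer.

Answer: 58

Derivation:
After op 1 (replace /lm/0 16): {"kd":{"ct":92,"q":6,"wfz":25,"xmi":32},"lm":[16,35]}
After op 2 (replace /lm/1 96): {"kd":{"ct":92,"q":6,"wfz":25,"xmi":32},"lm":[16,96]}
After op 3 (replace /kd 99): {"kd":99,"lm":[16,96]}
After op 4 (remove /lm): {"kd":99}
After op 5 (add /kd 2): {"kd":2}
After op 6 (replace /kd 58): {"kd":58}
Value at /kd: 58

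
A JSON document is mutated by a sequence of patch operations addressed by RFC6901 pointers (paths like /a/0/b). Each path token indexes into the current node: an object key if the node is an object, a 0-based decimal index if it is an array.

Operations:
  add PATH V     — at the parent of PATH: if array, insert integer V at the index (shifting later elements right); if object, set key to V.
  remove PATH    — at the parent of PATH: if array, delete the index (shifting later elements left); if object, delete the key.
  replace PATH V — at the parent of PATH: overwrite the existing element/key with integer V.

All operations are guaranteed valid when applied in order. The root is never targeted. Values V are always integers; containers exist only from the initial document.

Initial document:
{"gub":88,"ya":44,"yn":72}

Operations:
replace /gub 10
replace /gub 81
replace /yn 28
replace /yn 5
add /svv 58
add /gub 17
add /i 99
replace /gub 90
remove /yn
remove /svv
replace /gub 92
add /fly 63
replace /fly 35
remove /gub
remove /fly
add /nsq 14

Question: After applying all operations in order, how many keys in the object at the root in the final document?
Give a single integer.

After op 1 (replace /gub 10): {"gub":10,"ya":44,"yn":72}
After op 2 (replace /gub 81): {"gub":81,"ya":44,"yn":72}
After op 3 (replace /yn 28): {"gub":81,"ya":44,"yn":28}
After op 4 (replace /yn 5): {"gub":81,"ya":44,"yn":5}
After op 5 (add /svv 58): {"gub":81,"svv":58,"ya":44,"yn":5}
After op 6 (add /gub 17): {"gub":17,"svv":58,"ya":44,"yn":5}
After op 7 (add /i 99): {"gub":17,"i":99,"svv":58,"ya":44,"yn":5}
After op 8 (replace /gub 90): {"gub":90,"i":99,"svv":58,"ya":44,"yn":5}
After op 9 (remove /yn): {"gub":90,"i":99,"svv":58,"ya":44}
After op 10 (remove /svv): {"gub":90,"i":99,"ya":44}
After op 11 (replace /gub 92): {"gub":92,"i":99,"ya":44}
After op 12 (add /fly 63): {"fly":63,"gub":92,"i":99,"ya":44}
After op 13 (replace /fly 35): {"fly":35,"gub":92,"i":99,"ya":44}
After op 14 (remove /gub): {"fly":35,"i":99,"ya":44}
After op 15 (remove /fly): {"i":99,"ya":44}
After op 16 (add /nsq 14): {"i":99,"nsq":14,"ya":44}
Size at the root: 3

Answer: 3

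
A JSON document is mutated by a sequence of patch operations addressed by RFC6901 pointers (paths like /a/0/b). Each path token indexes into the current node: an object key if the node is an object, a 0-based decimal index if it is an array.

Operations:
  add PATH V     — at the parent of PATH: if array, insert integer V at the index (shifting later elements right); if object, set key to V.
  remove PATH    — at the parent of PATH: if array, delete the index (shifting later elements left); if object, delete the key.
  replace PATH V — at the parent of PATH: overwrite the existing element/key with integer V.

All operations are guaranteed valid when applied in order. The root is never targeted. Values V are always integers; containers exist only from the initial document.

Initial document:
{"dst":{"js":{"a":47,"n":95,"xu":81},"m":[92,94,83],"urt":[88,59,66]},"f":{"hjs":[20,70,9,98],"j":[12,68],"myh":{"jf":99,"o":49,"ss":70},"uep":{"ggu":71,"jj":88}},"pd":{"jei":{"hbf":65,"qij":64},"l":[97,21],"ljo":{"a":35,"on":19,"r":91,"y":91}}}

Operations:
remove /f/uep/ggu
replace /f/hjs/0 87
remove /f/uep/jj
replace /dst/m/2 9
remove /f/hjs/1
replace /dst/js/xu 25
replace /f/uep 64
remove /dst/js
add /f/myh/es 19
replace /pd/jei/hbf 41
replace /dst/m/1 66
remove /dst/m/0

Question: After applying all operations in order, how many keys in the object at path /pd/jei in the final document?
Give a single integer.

After op 1 (remove /f/uep/ggu): {"dst":{"js":{"a":47,"n":95,"xu":81},"m":[92,94,83],"urt":[88,59,66]},"f":{"hjs":[20,70,9,98],"j":[12,68],"myh":{"jf":99,"o":49,"ss":70},"uep":{"jj":88}},"pd":{"jei":{"hbf":65,"qij":64},"l":[97,21],"ljo":{"a":35,"on":19,"r":91,"y":91}}}
After op 2 (replace /f/hjs/0 87): {"dst":{"js":{"a":47,"n":95,"xu":81},"m":[92,94,83],"urt":[88,59,66]},"f":{"hjs":[87,70,9,98],"j":[12,68],"myh":{"jf":99,"o":49,"ss":70},"uep":{"jj":88}},"pd":{"jei":{"hbf":65,"qij":64},"l":[97,21],"ljo":{"a":35,"on":19,"r":91,"y":91}}}
After op 3 (remove /f/uep/jj): {"dst":{"js":{"a":47,"n":95,"xu":81},"m":[92,94,83],"urt":[88,59,66]},"f":{"hjs":[87,70,9,98],"j":[12,68],"myh":{"jf":99,"o":49,"ss":70},"uep":{}},"pd":{"jei":{"hbf":65,"qij":64},"l":[97,21],"ljo":{"a":35,"on":19,"r":91,"y":91}}}
After op 4 (replace /dst/m/2 9): {"dst":{"js":{"a":47,"n":95,"xu":81},"m":[92,94,9],"urt":[88,59,66]},"f":{"hjs":[87,70,9,98],"j":[12,68],"myh":{"jf":99,"o":49,"ss":70},"uep":{}},"pd":{"jei":{"hbf":65,"qij":64},"l":[97,21],"ljo":{"a":35,"on":19,"r":91,"y":91}}}
After op 5 (remove /f/hjs/1): {"dst":{"js":{"a":47,"n":95,"xu":81},"m":[92,94,9],"urt":[88,59,66]},"f":{"hjs":[87,9,98],"j":[12,68],"myh":{"jf":99,"o":49,"ss":70},"uep":{}},"pd":{"jei":{"hbf":65,"qij":64},"l":[97,21],"ljo":{"a":35,"on":19,"r":91,"y":91}}}
After op 6 (replace /dst/js/xu 25): {"dst":{"js":{"a":47,"n":95,"xu":25},"m":[92,94,9],"urt":[88,59,66]},"f":{"hjs":[87,9,98],"j":[12,68],"myh":{"jf":99,"o":49,"ss":70},"uep":{}},"pd":{"jei":{"hbf":65,"qij":64},"l":[97,21],"ljo":{"a":35,"on":19,"r":91,"y":91}}}
After op 7 (replace /f/uep 64): {"dst":{"js":{"a":47,"n":95,"xu":25},"m":[92,94,9],"urt":[88,59,66]},"f":{"hjs":[87,9,98],"j":[12,68],"myh":{"jf":99,"o":49,"ss":70},"uep":64},"pd":{"jei":{"hbf":65,"qij":64},"l":[97,21],"ljo":{"a":35,"on":19,"r":91,"y":91}}}
After op 8 (remove /dst/js): {"dst":{"m":[92,94,9],"urt":[88,59,66]},"f":{"hjs":[87,9,98],"j":[12,68],"myh":{"jf":99,"o":49,"ss":70},"uep":64},"pd":{"jei":{"hbf":65,"qij":64},"l":[97,21],"ljo":{"a":35,"on":19,"r":91,"y":91}}}
After op 9 (add /f/myh/es 19): {"dst":{"m":[92,94,9],"urt":[88,59,66]},"f":{"hjs":[87,9,98],"j":[12,68],"myh":{"es":19,"jf":99,"o":49,"ss":70},"uep":64},"pd":{"jei":{"hbf":65,"qij":64},"l":[97,21],"ljo":{"a":35,"on":19,"r":91,"y":91}}}
After op 10 (replace /pd/jei/hbf 41): {"dst":{"m":[92,94,9],"urt":[88,59,66]},"f":{"hjs":[87,9,98],"j":[12,68],"myh":{"es":19,"jf":99,"o":49,"ss":70},"uep":64},"pd":{"jei":{"hbf":41,"qij":64},"l":[97,21],"ljo":{"a":35,"on":19,"r":91,"y":91}}}
After op 11 (replace /dst/m/1 66): {"dst":{"m":[92,66,9],"urt":[88,59,66]},"f":{"hjs":[87,9,98],"j":[12,68],"myh":{"es":19,"jf":99,"o":49,"ss":70},"uep":64},"pd":{"jei":{"hbf":41,"qij":64},"l":[97,21],"ljo":{"a":35,"on":19,"r":91,"y":91}}}
After op 12 (remove /dst/m/0): {"dst":{"m":[66,9],"urt":[88,59,66]},"f":{"hjs":[87,9,98],"j":[12,68],"myh":{"es":19,"jf":99,"o":49,"ss":70},"uep":64},"pd":{"jei":{"hbf":41,"qij":64},"l":[97,21],"ljo":{"a":35,"on":19,"r":91,"y":91}}}
Size at path /pd/jei: 2

Answer: 2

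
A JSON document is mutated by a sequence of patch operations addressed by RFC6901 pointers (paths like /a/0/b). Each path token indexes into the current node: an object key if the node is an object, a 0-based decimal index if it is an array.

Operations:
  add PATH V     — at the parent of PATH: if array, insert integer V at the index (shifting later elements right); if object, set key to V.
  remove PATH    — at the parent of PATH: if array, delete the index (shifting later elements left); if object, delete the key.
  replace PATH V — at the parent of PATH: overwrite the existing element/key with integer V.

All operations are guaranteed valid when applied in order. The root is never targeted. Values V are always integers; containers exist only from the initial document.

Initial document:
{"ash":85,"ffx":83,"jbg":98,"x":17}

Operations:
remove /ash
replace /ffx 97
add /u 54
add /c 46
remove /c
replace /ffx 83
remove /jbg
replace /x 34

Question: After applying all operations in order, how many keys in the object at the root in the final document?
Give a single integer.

Answer: 3

Derivation:
After op 1 (remove /ash): {"ffx":83,"jbg":98,"x":17}
After op 2 (replace /ffx 97): {"ffx":97,"jbg":98,"x":17}
After op 3 (add /u 54): {"ffx":97,"jbg":98,"u":54,"x":17}
After op 4 (add /c 46): {"c":46,"ffx":97,"jbg":98,"u":54,"x":17}
After op 5 (remove /c): {"ffx":97,"jbg":98,"u":54,"x":17}
After op 6 (replace /ffx 83): {"ffx":83,"jbg":98,"u":54,"x":17}
After op 7 (remove /jbg): {"ffx":83,"u":54,"x":17}
After op 8 (replace /x 34): {"ffx":83,"u":54,"x":34}
Size at the root: 3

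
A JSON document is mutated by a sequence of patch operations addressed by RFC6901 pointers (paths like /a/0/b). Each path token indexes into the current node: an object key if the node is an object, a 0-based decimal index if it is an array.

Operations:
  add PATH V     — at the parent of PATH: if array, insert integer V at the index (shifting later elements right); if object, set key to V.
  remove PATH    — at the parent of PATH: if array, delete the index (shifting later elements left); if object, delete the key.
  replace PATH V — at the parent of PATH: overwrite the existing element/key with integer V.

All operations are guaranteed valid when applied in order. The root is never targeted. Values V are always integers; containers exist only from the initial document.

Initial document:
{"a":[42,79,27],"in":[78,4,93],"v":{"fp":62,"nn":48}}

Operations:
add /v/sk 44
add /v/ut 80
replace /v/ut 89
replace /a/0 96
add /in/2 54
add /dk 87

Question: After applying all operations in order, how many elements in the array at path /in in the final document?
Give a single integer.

After op 1 (add /v/sk 44): {"a":[42,79,27],"in":[78,4,93],"v":{"fp":62,"nn":48,"sk":44}}
After op 2 (add /v/ut 80): {"a":[42,79,27],"in":[78,4,93],"v":{"fp":62,"nn":48,"sk":44,"ut":80}}
After op 3 (replace /v/ut 89): {"a":[42,79,27],"in":[78,4,93],"v":{"fp":62,"nn":48,"sk":44,"ut":89}}
After op 4 (replace /a/0 96): {"a":[96,79,27],"in":[78,4,93],"v":{"fp":62,"nn":48,"sk":44,"ut":89}}
After op 5 (add /in/2 54): {"a":[96,79,27],"in":[78,4,54,93],"v":{"fp":62,"nn":48,"sk":44,"ut":89}}
After op 6 (add /dk 87): {"a":[96,79,27],"dk":87,"in":[78,4,54,93],"v":{"fp":62,"nn":48,"sk":44,"ut":89}}
Size at path /in: 4

Answer: 4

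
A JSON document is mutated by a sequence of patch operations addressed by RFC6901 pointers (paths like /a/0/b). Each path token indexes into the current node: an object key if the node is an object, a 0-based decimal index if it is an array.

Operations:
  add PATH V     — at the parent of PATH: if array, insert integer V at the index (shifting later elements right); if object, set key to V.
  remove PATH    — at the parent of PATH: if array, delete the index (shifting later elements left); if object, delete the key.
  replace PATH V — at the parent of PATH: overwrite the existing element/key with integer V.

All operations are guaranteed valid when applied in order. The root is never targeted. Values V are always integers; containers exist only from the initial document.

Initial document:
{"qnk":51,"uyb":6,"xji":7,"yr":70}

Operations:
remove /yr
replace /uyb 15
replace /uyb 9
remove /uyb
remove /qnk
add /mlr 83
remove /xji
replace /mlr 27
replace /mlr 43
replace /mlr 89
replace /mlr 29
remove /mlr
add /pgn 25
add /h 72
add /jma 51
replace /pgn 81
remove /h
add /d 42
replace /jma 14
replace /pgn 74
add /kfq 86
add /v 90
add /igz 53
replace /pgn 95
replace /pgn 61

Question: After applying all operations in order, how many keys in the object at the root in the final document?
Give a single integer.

Answer: 6

Derivation:
After op 1 (remove /yr): {"qnk":51,"uyb":6,"xji":7}
After op 2 (replace /uyb 15): {"qnk":51,"uyb":15,"xji":7}
After op 3 (replace /uyb 9): {"qnk":51,"uyb":9,"xji":7}
After op 4 (remove /uyb): {"qnk":51,"xji":7}
After op 5 (remove /qnk): {"xji":7}
After op 6 (add /mlr 83): {"mlr":83,"xji":7}
After op 7 (remove /xji): {"mlr":83}
After op 8 (replace /mlr 27): {"mlr":27}
After op 9 (replace /mlr 43): {"mlr":43}
After op 10 (replace /mlr 89): {"mlr":89}
After op 11 (replace /mlr 29): {"mlr":29}
After op 12 (remove /mlr): {}
After op 13 (add /pgn 25): {"pgn":25}
After op 14 (add /h 72): {"h":72,"pgn":25}
After op 15 (add /jma 51): {"h":72,"jma":51,"pgn":25}
After op 16 (replace /pgn 81): {"h":72,"jma":51,"pgn":81}
After op 17 (remove /h): {"jma":51,"pgn":81}
After op 18 (add /d 42): {"d":42,"jma":51,"pgn":81}
After op 19 (replace /jma 14): {"d":42,"jma":14,"pgn":81}
After op 20 (replace /pgn 74): {"d":42,"jma":14,"pgn":74}
After op 21 (add /kfq 86): {"d":42,"jma":14,"kfq":86,"pgn":74}
After op 22 (add /v 90): {"d":42,"jma":14,"kfq":86,"pgn":74,"v":90}
After op 23 (add /igz 53): {"d":42,"igz":53,"jma":14,"kfq":86,"pgn":74,"v":90}
After op 24 (replace /pgn 95): {"d":42,"igz":53,"jma":14,"kfq":86,"pgn":95,"v":90}
After op 25 (replace /pgn 61): {"d":42,"igz":53,"jma":14,"kfq":86,"pgn":61,"v":90}
Size at the root: 6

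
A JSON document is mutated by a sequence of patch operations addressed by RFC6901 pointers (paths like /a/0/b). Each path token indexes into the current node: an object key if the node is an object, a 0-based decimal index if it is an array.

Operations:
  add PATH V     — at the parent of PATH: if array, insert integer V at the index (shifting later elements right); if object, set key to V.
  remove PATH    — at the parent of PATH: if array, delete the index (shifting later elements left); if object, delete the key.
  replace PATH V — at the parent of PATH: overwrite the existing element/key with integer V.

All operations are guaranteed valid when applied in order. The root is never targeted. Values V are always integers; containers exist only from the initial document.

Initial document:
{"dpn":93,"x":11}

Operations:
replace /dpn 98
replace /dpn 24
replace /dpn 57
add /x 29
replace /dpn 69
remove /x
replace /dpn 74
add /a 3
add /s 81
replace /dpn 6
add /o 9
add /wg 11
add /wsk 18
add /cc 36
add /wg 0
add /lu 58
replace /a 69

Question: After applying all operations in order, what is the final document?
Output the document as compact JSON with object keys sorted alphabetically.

After op 1 (replace /dpn 98): {"dpn":98,"x":11}
After op 2 (replace /dpn 24): {"dpn":24,"x":11}
After op 3 (replace /dpn 57): {"dpn":57,"x":11}
After op 4 (add /x 29): {"dpn":57,"x":29}
After op 5 (replace /dpn 69): {"dpn":69,"x":29}
After op 6 (remove /x): {"dpn":69}
After op 7 (replace /dpn 74): {"dpn":74}
After op 8 (add /a 3): {"a":3,"dpn":74}
After op 9 (add /s 81): {"a":3,"dpn":74,"s":81}
After op 10 (replace /dpn 6): {"a":3,"dpn":6,"s":81}
After op 11 (add /o 9): {"a":3,"dpn":6,"o":9,"s":81}
After op 12 (add /wg 11): {"a":3,"dpn":6,"o":9,"s":81,"wg":11}
After op 13 (add /wsk 18): {"a":3,"dpn":6,"o":9,"s":81,"wg":11,"wsk":18}
After op 14 (add /cc 36): {"a":3,"cc":36,"dpn":6,"o":9,"s":81,"wg":11,"wsk":18}
After op 15 (add /wg 0): {"a":3,"cc":36,"dpn":6,"o":9,"s":81,"wg":0,"wsk":18}
After op 16 (add /lu 58): {"a":3,"cc":36,"dpn":6,"lu":58,"o":9,"s":81,"wg":0,"wsk":18}
After op 17 (replace /a 69): {"a":69,"cc":36,"dpn":6,"lu":58,"o":9,"s":81,"wg":0,"wsk":18}

Answer: {"a":69,"cc":36,"dpn":6,"lu":58,"o":9,"s":81,"wg":0,"wsk":18}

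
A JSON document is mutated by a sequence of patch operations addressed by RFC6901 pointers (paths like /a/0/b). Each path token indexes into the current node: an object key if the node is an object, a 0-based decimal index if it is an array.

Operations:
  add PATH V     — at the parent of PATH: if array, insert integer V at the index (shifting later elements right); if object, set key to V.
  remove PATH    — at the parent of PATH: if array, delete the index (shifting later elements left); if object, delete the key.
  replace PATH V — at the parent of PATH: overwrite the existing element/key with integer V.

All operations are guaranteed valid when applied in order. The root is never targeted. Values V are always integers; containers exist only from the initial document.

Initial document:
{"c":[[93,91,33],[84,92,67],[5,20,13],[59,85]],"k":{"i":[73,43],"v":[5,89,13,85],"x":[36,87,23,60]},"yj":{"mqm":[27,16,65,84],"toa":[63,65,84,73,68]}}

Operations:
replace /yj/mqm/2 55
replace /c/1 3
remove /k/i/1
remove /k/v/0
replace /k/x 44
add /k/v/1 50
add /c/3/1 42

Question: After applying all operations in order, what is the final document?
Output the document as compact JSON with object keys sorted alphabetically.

Answer: {"c":[[93,91,33],3,[5,20,13],[59,42,85]],"k":{"i":[73],"v":[89,50,13,85],"x":44},"yj":{"mqm":[27,16,55,84],"toa":[63,65,84,73,68]}}

Derivation:
After op 1 (replace /yj/mqm/2 55): {"c":[[93,91,33],[84,92,67],[5,20,13],[59,85]],"k":{"i":[73,43],"v":[5,89,13,85],"x":[36,87,23,60]},"yj":{"mqm":[27,16,55,84],"toa":[63,65,84,73,68]}}
After op 2 (replace /c/1 3): {"c":[[93,91,33],3,[5,20,13],[59,85]],"k":{"i":[73,43],"v":[5,89,13,85],"x":[36,87,23,60]},"yj":{"mqm":[27,16,55,84],"toa":[63,65,84,73,68]}}
After op 3 (remove /k/i/1): {"c":[[93,91,33],3,[5,20,13],[59,85]],"k":{"i":[73],"v":[5,89,13,85],"x":[36,87,23,60]},"yj":{"mqm":[27,16,55,84],"toa":[63,65,84,73,68]}}
After op 4 (remove /k/v/0): {"c":[[93,91,33],3,[5,20,13],[59,85]],"k":{"i":[73],"v":[89,13,85],"x":[36,87,23,60]},"yj":{"mqm":[27,16,55,84],"toa":[63,65,84,73,68]}}
After op 5 (replace /k/x 44): {"c":[[93,91,33],3,[5,20,13],[59,85]],"k":{"i":[73],"v":[89,13,85],"x":44},"yj":{"mqm":[27,16,55,84],"toa":[63,65,84,73,68]}}
After op 6 (add /k/v/1 50): {"c":[[93,91,33],3,[5,20,13],[59,85]],"k":{"i":[73],"v":[89,50,13,85],"x":44},"yj":{"mqm":[27,16,55,84],"toa":[63,65,84,73,68]}}
After op 7 (add /c/3/1 42): {"c":[[93,91,33],3,[5,20,13],[59,42,85]],"k":{"i":[73],"v":[89,50,13,85],"x":44},"yj":{"mqm":[27,16,55,84],"toa":[63,65,84,73,68]}}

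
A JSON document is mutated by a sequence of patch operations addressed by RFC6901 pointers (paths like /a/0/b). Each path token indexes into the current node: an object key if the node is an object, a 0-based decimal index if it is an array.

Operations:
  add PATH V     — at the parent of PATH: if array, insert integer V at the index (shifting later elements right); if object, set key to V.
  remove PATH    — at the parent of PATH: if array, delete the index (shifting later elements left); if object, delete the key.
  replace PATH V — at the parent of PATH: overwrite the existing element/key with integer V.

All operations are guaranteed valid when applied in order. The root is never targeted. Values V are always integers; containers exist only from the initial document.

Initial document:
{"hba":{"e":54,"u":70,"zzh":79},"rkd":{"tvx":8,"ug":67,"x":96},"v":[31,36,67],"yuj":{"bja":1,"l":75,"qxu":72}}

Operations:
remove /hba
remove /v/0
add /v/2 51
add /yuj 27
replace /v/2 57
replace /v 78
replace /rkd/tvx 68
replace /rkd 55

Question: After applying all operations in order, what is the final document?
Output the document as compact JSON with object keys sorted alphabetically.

After op 1 (remove /hba): {"rkd":{"tvx":8,"ug":67,"x":96},"v":[31,36,67],"yuj":{"bja":1,"l":75,"qxu":72}}
After op 2 (remove /v/0): {"rkd":{"tvx":8,"ug":67,"x":96},"v":[36,67],"yuj":{"bja":1,"l":75,"qxu":72}}
After op 3 (add /v/2 51): {"rkd":{"tvx":8,"ug":67,"x":96},"v":[36,67,51],"yuj":{"bja":1,"l":75,"qxu":72}}
After op 4 (add /yuj 27): {"rkd":{"tvx":8,"ug":67,"x":96},"v":[36,67,51],"yuj":27}
After op 5 (replace /v/2 57): {"rkd":{"tvx":8,"ug":67,"x":96},"v":[36,67,57],"yuj":27}
After op 6 (replace /v 78): {"rkd":{"tvx":8,"ug":67,"x":96},"v":78,"yuj":27}
After op 7 (replace /rkd/tvx 68): {"rkd":{"tvx":68,"ug":67,"x":96},"v":78,"yuj":27}
After op 8 (replace /rkd 55): {"rkd":55,"v":78,"yuj":27}

Answer: {"rkd":55,"v":78,"yuj":27}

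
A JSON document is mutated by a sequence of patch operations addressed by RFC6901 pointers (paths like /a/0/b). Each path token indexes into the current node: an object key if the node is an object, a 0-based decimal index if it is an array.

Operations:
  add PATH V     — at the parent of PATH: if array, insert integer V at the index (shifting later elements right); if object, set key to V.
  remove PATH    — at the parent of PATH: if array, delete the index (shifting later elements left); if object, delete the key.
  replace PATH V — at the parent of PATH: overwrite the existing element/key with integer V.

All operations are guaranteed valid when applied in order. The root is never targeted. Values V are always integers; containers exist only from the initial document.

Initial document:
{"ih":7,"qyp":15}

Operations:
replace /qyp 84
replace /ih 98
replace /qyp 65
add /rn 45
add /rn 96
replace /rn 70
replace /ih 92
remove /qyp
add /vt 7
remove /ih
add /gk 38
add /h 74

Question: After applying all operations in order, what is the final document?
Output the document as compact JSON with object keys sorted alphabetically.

After op 1 (replace /qyp 84): {"ih":7,"qyp":84}
After op 2 (replace /ih 98): {"ih":98,"qyp":84}
After op 3 (replace /qyp 65): {"ih":98,"qyp":65}
After op 4 (add /rn 45): {"ih":98,"qyp":65,"rn":45}
After op 5 (add /rn 96): {"ih":98,"qyp":65,"rn":96}
After op 6 (replace /rn 70): {"ih":98,"qyp":65,"rn":70}
After op 7 (replace /ih 92): {"ih":92,"qyp":65,"rn":70}
After op 8 (remove /qyp): {"ih":92,"rn":70}
After op 9 (add /vt 7): {"ih":92,"rn":70,"vt":7}
After op 10 (remove /ih): {"rn":70,"vt":7}
After op 11 (add /gk 38): {"gk":38,"rn":70,"vt":7}
After op 12 (add /h 74): {"gk":38,"h":74,"rn":70,"vt":7}

Answer: {"gk":38,"h":74,"rn":70,"vt":7}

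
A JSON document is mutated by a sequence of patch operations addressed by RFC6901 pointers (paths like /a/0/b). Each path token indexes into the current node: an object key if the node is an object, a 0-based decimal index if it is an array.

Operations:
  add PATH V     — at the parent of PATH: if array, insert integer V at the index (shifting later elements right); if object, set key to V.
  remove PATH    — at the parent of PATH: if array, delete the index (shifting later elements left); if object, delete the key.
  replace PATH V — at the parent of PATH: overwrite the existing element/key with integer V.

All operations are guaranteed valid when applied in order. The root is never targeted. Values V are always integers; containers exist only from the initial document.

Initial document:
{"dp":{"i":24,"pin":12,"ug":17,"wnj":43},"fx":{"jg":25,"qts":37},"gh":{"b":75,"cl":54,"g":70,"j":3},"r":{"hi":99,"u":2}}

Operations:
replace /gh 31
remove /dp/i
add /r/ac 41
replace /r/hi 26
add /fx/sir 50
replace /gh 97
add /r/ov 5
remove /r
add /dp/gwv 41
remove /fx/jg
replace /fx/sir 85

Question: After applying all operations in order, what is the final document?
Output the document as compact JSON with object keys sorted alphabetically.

Answer: {"dp":{"gwv":41,"pin":12,"ug":17,"wnj":43},"fx":{"qts":37,"sir":85},"gh":97}

Derivation:
After op 1 (replace /gh 31): {"dp":{"i":24,"pin":12,"ug":17,"wnj":43},"fx":{"jg":25,"qts":37},"gh":31,"r":{"hi":99,"u":2}}
After op 2 (remove /dp/i): {"dp":{"pin":12,"ug":17,"wnj":43},"fx":{"jg":25,"qts":37},"gh":31,"r":{"hi":99,"u":2}}
After op 3 (add /r/ac 41): {"dp":{"pin":12,"ug":17,"wnj":43},"fx":{"jg":25,"qts":37},"gh":31,"r":{"ac":41,"hi":99,"u":2}}
After op 4 (replace /r/hi 26): {"dp":{"pin":12,"ug":17,"wnj":43},"fx":{"jg":25,"qts":37},"gh":31,"r":{"ac":41,"hi":26,"u":2}}
After op 5 (add /fx/sir 50): {"dp":{"pin":12,"ug":17,"wnj":43},"fx":{"jg":25,"qts":37,"sir":50},"gh":31,"r":{"ac":41,"hi":26,"u":2}}
After op 6 (replace /gh 97): {"dp":{"pin":12,"ug":17,"wnj":43},"fx":{"jg":25,"qts":37,"sir":50},"gh":97,"r":{"ac":41,"hi":26,"u":2}}
After op 7 (add /r/ov 5): {"dp":{"pin":12,"ug":17,"wnj":43},"fx":{"jg":25,"qts":37,"sir":50},"gh":97,"r":{"ac":41,"hi":26,"ov":5,"u":2}}
After op 8 (remove /r): {"dp":{"pin":12,"ug":17,"wnj":43},"fx":{"jg":25,"qts":37,"sir":50},"gh":97}
After op 9 (add /dp/gwv 41): {"dp":{"gwv":41,"pin":12,"ug":17,"wnj":43},"fx":{"jg":25,"qts":37,"sir":50},"gh":97}
After op 10 (remove /fx/jg): {"dp":{"gwv":41,"pin":12,"ug":17,"wnj":43},"fx":{"qts":37,"sir":50},"gh":97}
After op 11 (replace /fx/sir 85): {"dp":{"gwv":41,"pin":12,"ug":17,"wnj":43},"fx":{"qts":37,"sir":85},"gh":97}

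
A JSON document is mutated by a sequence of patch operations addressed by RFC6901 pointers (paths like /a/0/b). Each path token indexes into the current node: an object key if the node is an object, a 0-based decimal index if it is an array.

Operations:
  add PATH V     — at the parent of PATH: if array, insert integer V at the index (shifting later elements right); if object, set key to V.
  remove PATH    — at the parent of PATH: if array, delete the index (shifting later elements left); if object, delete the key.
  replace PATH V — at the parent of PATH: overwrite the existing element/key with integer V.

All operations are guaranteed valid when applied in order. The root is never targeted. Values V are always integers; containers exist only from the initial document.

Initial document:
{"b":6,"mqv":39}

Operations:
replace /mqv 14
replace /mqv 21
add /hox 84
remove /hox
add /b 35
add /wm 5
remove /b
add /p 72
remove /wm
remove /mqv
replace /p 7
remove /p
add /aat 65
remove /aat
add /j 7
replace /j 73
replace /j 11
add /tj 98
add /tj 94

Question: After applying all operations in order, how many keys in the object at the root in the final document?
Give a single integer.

Answer: 2

Derivation:
After op 1 (replace /mqv 14): {"b":6,"mqv":14}
After op 2 (replace /mqv 21): {"b":6,"mqv":21}
After op 3 (add /hox 84): {"b":6,"hox":84,"mqv":21}
After op 4 (remove /hox): {"b":6,"mqv":21}
After op 5 (add /b 35): {"b":35,"mqv":21}
After op 6 (add /wm 5): {"b":35,"mqv":21,"wm":5}
After op 7 (remove /b): {"mqv":21,"wm":5}
After op 8 (add /p 72): {"mqv":21,"p":72,"wm":5}
After op 9 (remove /wm): {"mqv":21,"p":72}
After op 10 (remove /mqv): {"p":72}
After op 11 (replace /p 7): {"p":7}
After op 12 (remove /p): {}
After op 13 (add /aat 65): {"aat":65}
After op 14 (remove /aat): {}
After op 15 (add /j 7): {"j":7}
After op 16 (replace /j 73): {"j":73}
After op 17 (replace /j 11): {"j":11}
After op 18 (add /tj 98): {"j":11,"tj":98}
After op 19 (add /tj 94): {"j":11,"tj":94}
Size at the root: 2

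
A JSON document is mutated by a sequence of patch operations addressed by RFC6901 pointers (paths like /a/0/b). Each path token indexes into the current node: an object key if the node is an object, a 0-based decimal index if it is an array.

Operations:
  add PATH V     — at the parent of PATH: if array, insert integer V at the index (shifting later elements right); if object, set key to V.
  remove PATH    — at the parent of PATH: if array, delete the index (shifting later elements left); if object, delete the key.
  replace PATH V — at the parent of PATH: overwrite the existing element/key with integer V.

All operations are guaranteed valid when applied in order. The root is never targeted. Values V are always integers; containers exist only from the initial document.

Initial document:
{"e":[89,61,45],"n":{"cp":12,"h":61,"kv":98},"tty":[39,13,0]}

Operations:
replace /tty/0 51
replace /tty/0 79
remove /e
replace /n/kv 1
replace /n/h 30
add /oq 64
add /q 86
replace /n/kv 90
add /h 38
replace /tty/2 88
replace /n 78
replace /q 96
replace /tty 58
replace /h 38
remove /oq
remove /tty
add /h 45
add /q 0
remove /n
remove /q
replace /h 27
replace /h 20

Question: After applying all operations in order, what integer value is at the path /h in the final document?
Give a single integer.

After op 1 (replace /tty/0 51): {"e":[89,61,45],"n":{"cp":12,"h":61,"kv":98},"tty":[51,13,0]}
After op 2 (replace /tty/0 79): {"e":[89,61,45],"n":{"cp":12,"h":61,"kv":98},"tty":[79,13,0]}
After op 3 (remove /e): {"n":{"cp":12,"h":61,"kv":98},"tty":[79,13,0]}
After op 4 (replace /n/kv 1): {"n":{"cp":12,"h":61,"kv":1},"tty":[79,13,0]}
After op 5 (replace /n/h 30): {"n":{"cp":12,"h":30,"kv":1},"tty":[79,13,0]}
After op 6 (add /oq 64): {"n":{"cp":12,"h":30,"kv":1},"oq":64,"tty":[79,13,0]}
After op 7 (add /q 86): {"n":{"cp":12,"h":30,"kv":1},"oq":64,"q":86,"tty":[79,13,0]}
After op 8 (replace /n/kv 90): {"n":{"cp":12,"h":30,"kv":90},"oq":64,"q":86,"tty":[79,13,0]}
After op 9 (add /h 38): {"h":38,"n":{"cp":12,"h":30,"kv":90},"oq":64,"q":86,"tty":[79,13,0]}
After op 10 (replace /tty/2 88): {"h":38,"n":{"cp":12,"h":30,"kv":90},"oq":64,"q":86,"tty":[79,13,88]}
After op 11 (replace /n 78): {"h":38,"n":78,"oq":64,"q":86,"tty":[79,13,88]}
After op 12 (replace /q 96): {"h":38,"n":78,"oq":64,"q":96,"tty":[79,13,88]}
After op 13 (replace /tty 58): {"h":38,"n":78,"oq":64,"q":96,"tty":58}
After op 14 (replace /h 38): {"h":38,"n":78,"oq":64,"q":96,"tty":58}
After op 15 (remove /oq): {"h":38,"n":78,"q":96,"tty":58}
After op 16 (remove /tty): {"h":38,"n":78,"q":96}
After op 17 (add /h 45): {"h":45,"n":78,"q":96}
After op 18 (add /q 0): {"h":45,"n":78,"q":0}
After op 19 (remove /n): {"h":45,"q":0}
After op 20 (remove /q): {"h":45}
After op 21 (replace /h 27): {"h":27}
After op 22 (replace /h 20): {"h":20}
Value at /h: 20

Answer: 20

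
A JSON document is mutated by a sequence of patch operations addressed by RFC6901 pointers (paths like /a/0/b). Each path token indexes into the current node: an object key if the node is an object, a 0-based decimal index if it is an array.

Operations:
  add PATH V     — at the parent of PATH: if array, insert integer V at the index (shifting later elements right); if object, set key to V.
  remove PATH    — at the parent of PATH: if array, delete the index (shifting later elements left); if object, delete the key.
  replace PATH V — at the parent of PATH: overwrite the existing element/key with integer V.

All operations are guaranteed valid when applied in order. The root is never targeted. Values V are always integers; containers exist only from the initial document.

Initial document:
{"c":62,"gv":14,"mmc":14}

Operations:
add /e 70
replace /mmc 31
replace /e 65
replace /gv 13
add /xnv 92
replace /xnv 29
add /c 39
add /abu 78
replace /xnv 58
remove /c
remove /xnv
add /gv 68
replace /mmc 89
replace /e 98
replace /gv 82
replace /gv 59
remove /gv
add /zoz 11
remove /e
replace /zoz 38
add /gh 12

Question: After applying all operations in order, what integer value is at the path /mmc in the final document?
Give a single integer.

Answer: 89

Derivation:
After op 1 (add /e 70): {"c":62,"e":70,"gv":14,"mmc":14}
After op 2 (replace /mmc 31): {"c":62,"e":70,"gv":14,"mmc":31}
After op 3 (replace /e 65): {"c":62,"e":65,"gv":14,"mmc":31}
After op 4 (replace /gv 13): {"c":62,"e":65,"gv":13,"mmc":31}
After op 5 (add /xnv 92): {"c":62,"e":65,"gv":13,"mmc":31,"xnv":92}
After op 6 (replace /xnv 29): {"c":62,"e":65,"gv":13,"mmc":31,"xnv":29}
After op 7 (add /c 39): {"c":39,"e":65,"gv":13,"mmc":31,"xnv":29}
After op 8 (add /abu 78): {"abu":78,"c":39,"e":65,"gv":13,"mmc":31,"xnv":29}
After op 9 (replace /xnv 58): {"abu":78,"c":39,"e":65,"gv":13,"mmc":31,"xnv":58}
After op 10 (remove /c): {"abu":78,"e":65,"gv":13,"mmc":31,"xnv":58}
After op 11 (remove /xnv): {"abu":78,"e":65,"gv":13,"mmc":31}
After op 12 (add /gv 68): {"abu":78,"e":65,"gv":68,"mmc":31}
After op 13 (replace /mmc 89): {"abu":78,"e":65,"gv":68,"mmc":89}
After op 14 (replace /e 98): {"abu":78,"e":98,"gv":68,"mmc":89}
After op 15 (replace /gv 82): {"abu":78,"e":98,"gv":82,"mmc":89}
After op 16 (replace /gv 59): {"abu":78,"e":98,"gv":59,"mmc":89}
After op 17 (remove /gv): {"abu":78,"e":98,"mmc":89}
After op 18 (add /zoz 11): {"abu":78,"e":98,"mmc":89,"zoz":11}
After op 19 (remove /e): {"abu":78,"mmc":89,"zoz":11}
After op 20 (replace /zoz 38): {"abu":78,"mmc":89,"zoz":38}
After op 21 (add /gh 12): {"abu":78,"gh":12,"mmc":89,"zoz":38}
Value at /mmc: 89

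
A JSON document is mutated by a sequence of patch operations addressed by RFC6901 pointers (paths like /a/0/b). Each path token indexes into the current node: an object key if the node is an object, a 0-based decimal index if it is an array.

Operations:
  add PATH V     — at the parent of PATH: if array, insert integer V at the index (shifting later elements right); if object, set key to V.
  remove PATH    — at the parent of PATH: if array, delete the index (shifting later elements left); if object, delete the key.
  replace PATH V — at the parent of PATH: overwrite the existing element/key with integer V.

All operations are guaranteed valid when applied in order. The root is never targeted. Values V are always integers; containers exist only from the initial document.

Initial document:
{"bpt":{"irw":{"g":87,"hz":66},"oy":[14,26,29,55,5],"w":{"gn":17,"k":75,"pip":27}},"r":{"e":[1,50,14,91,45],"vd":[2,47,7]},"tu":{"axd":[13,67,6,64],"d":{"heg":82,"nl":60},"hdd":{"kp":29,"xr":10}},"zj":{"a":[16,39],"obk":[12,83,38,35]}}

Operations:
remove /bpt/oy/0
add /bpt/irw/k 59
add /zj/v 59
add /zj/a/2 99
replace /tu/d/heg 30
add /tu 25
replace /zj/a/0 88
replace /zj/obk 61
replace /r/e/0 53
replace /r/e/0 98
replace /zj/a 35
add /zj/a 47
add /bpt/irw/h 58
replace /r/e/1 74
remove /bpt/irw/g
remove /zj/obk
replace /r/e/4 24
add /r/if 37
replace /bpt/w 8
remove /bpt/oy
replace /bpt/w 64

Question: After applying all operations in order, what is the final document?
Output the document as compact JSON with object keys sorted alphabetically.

After op 1 (remove /bpt/oy/0): {"bpt":{"irw":{"g":87,"hz":66},"oy":[26,29,55,5],"w":{"gn":17,"k":75,"pip":27}},"r":{"e":[1,50,14,91,45],"vd":[2,47,7]},"tu":{"axd":[13,67,6,64],"d":{"heg":82,"nl":60},"hdd":{"kp":29,"xr":10}},"zj":{"a":[16,39],"obk":[12,83,38,35]}}
After op 2 (add /bpt/irw/k 59): {"bpt":{"irw":{"g":87,"hz":66,"k":59},"oy":[26,29,55,5],"w":{"gn":17,"k":75,"pip":27}},"r":{"e":[1,50,14,91,45],"vd":[2,47,7]},"tu":{"axd":[13,67,6,64],"d":{"heg":82,"nl":60},"hdd":{"kp":29,"xr":10}},"zj":{"a":[16,39],"obk":[12,83,38,35]}}
After op 3 (add /zj/v 59): {"bpt":{"irw":{"g":87,"hz":66,"k":59},"oy":[26,29,55,5],"w":{"gn":17,"k":75,"pip":27}},"r":{"e":[1,50,14,91,45],"vd":[2,47,7]},"tu":{"axd":[13,67,6,64],"d":{"heg":82,"nl":60},"hdd":{"kp":29,"xr":10}},"zj":{"a":[16,39],"obk":[12,83,38,35],"v":59}}
After op 4 (add /zj/a/2 99): {"bpt":{"irw":{"g":87,"hz":66,"k":59},"oy":[26,29,55,5],"w":{"gn":17,"k":75,"pip":27}},"r":{"e":[1,50,14,91,45],"vd":[2,47,7]},"tu":{"axd":[13,67,6,64],"d":{"heg":82,"nl":60},"hdd":{"kp":29,"xr":10}},"zj":{"a":[16,39,99],"obk":[12,83,38,35],"v":59}}
After op 5 (replace /tu/d/heg 30): {"bpt":{"irw":{"g":87,"hz":66,"k":59},"oy":[26,29,55,5],"w":{"gn":17,"k":75,"pip":27}},"r":{"e":[1,50,14,91,45],"vd":[2,47,7]},"tu":{"axd":[13,67,6,64],"d":{"heg":30,"nl":60},"hdd":{"kp":29,"xr":10}},"zj":{"a":[16,39,99],"obk":[12,83,38,35],"v":59}}
After op 6 (add /tu 25): {"bpt":{"irw":{"g":87,"hz":66,"k":59},"oy":[26,29,55,5],"w":{"gn":17,"k":75,"pip":27}},"r":{"e":[1,50,14,91,45],"vd":[2,47,7]},"tu":25,"zj":{"a":[16,39,99],"obk":[12,83,38,35],"v":59}}
After op 7 (replace /zj/a/0 88): {"bpt":{"irw":{"g":87,"hz":66,"k":59},"oy":[26,29,55,5],"w":{"gn":17,"k":75,"pip":27}},"r":{"e":[1,50,14,91,45],"vd":[2,47,7]},"tu":25,"zj":{"a":[88,39,99],"obk":[12,83,38,35],"v":59}}
After op 8 (replace /zj/obk 61): {"bpt":{"irw":{"g":87,"hz":66,"k":59},"oy":[26,29,55,5],"w":{"gn":17,"k":75,"pip":27}},"r":{"e":[1,50,14,91,45],"vd":[2,47,7]},"tu":25,"zj":{"a":[88,39,99],"obk":61,"v":59}}
After op 9 (replace /r/e/0 53): {"bpt":{"irw":{"g":87,"hz":66,"k":59},"oy":[26,29,55,5],"w":{"gn":17,"k":75,"pip":27}},"r":{"e":[53,50,14,91,45],"vd":[2,47,7]},"tu":25,"zj":{"a":[88,39,99],"obk":61,"v":59}}
After op 10 (replace /r/e/0 98): {"bpt":{"irw":{"g":87,"hz":66,"k":59},"oy":[26,29,55,5],"w":{"gn":17,"k":75,"pip":27}},"r":{"e":[98,50,14,91,45],"vd":[2,47,7]},"tu":25,"zj":{"a":[88,39,99],"obk":61,"v":59}}
After op 11 (replace /zj/a 35): {"bpt":{"irw":{"g":87,"hz":66,"k":59},"oy":[26,29,55,5],"w":{"gn":17,"k":75,"pip":27}},"r":{"e":[98,50,14,91,45],"vd":[2,47,7]},"tu":25,"zj":{"a":35,"obk":61,"v":59}}
After op 12 (add /zj/a 47): {"bpt":{"irw":{"g":87,"hz":66,"k":59},"oy":[26,29,55,5],"w":{"gn":17,"k":75,"pip":27}},"r":{"e":[98,50,14,91,45],"vd":[2,47,7]},"tu":25,"zj":{"a":47,"obk":61,"v":59}}
After op 13 (add /bpt/irw/h 58): {"bpt":{"irw":{"g":87,"h":58,"hz":66,"k":59},"oy":[26,29,55,5],"w":{"gn":17,"k":75,"pip":27}},"r":{"e":[98,50,14,91,45],"vd":[2,47,7]},"tu":25,"zj":{"a":47,"obk":61,"v":59}}
After op 14 (replace /r/e/1 74): {"bpt":{"irw":{"g":87,"h":58,"hz":66,"k":59},"oy":[26,29,55,5],"w":{"gn":17,"k":75,"pip":27}},"r":{"e":[98,74,14,91,45],"vd":[2,47,7]},"tu":25,"zj":{"a":47,"obk":61,"v":59}}
After op 15 (remove /bpt/irw/g): {"bpt":{"irw":{"h":58,"hz":66,"k":59},"oy":[26,29,55,5],"w":{"gn":17,"k":75,"pip":27}},"r":{"e":[98,74,14,91,45],"vd":[2,47,7]},"tu":25,"zj":{"a":47,"obk":61,"v":59}}
After op 16 (remove /zj/obk): {"bpt":{"irw":{"h":58,"hz":66,"k":59},"oy":[26,29,55,5],"w":{"gn":17,"k":75,"pip":27}},"r":{"e":[98,74,14,91,45],"vd":[2,47,7]},"tu":25,"zj":{"a":47,"v":59}}
After op 17 (replace /r/e/4 24): {"bpt":{"irw":{"h":58,"hz":66,"k":59},"oy":[26,29,55,5],"w":{"gn":17,"k":75,"pip":27}},"r":{"e":[98,74,14,91,24],"vd":[2,47,7]},"tu":25,"zj":{"a":47,"v":59}}
After op 18 (add /r/if 37): {"bpt":{"irw":{"h":58,"hz":66,"k":59},"oy":[26,29,55,5],"w":{"gn":17,"k":75,"pip":27}},"r":{"e":[98,74,14,91,24],"if":37,"vd":[2,47,7]},"tu":25,"zj":{"a":47,"v":59}}
After op 19 (replace /bpt/w 8): {"bpt":{"irw":{"h":58,"hz":66,"k":59},"oy":[26,29,55,5],"w":8},"r":{"e":[98,74,14,91,24],"if":37,"vd":[2,47,7]},"tu":25,"zj":{"a":47,"v":59}}
After op 20 (remove /bpt/oy): {"bpt":{"irw":{"h":58,"hz":66,"k":59},"w":8},"r":{"e":[98,74,14,91,24],"if":37,"vd":[2,47,7]},"tu":25,"zj":{"a":47,"v":59}}
After op 21 (replace /bpt/w 64): {"bpt":{"irw":{"h":58,"hz":66,"k":59},"w":64},"r":{"e":[98,74,14,91,24],"if":37,"vd":[2,47,7]},"tu":25,"zj":{"a":47,"v":59}}

Answer: {"bpt":{"irw":{"h":58,"hz":66,"k":59},"w":64},"r":{"e":[98,74,14,91,24],"if":37,"vd":[2,47,7]},"tu":25,"zj":{"a":47,"v":59}}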